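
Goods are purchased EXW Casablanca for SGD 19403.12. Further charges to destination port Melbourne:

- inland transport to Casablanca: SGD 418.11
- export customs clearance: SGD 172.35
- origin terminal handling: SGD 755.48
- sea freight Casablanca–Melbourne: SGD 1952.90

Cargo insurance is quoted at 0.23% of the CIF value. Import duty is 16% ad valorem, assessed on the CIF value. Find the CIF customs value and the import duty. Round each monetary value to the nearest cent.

CIF value: SGD 22754.29; import duty: SGD 3640.69

Let C be the CIF value. C = EXW price + pre-shipment costs + freight + 0.23% × C
C − 0.23% × C = 19403.12 + 418.11 + 172.35 + 755.48 + 1952.90
0.9977 × C = 22701.96
C = 22701.96 / 0.9977 = 22754.29
Insurance premium = 0.23% × 22754.29 = 52.33
Import duty = 22754.29 × 16% = 3640.69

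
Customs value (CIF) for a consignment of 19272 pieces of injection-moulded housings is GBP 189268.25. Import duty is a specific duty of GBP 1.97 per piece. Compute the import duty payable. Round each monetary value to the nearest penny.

Import duty = 19272 × 1.97 = 37965.84

Import duty: GBP 37965.84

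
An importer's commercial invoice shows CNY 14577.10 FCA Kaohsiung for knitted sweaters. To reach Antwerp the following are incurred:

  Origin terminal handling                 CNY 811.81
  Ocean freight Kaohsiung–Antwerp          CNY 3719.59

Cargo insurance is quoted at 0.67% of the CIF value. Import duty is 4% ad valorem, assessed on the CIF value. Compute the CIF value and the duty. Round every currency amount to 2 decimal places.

Let C be the CIF value. C = FCA price + pre-shipment costs + freight + 0.67% × C
C − 0.67% × C = 14577.10 + 811.81 + 3719.59
0.9933 × C = 19108.50
C = 19108.50 / 0.9933 = 19237.39
Insurance premium = 0.67% × 19237.39 = 128.89
Import duty = 19237.39 × 4% = 769.50

CIF value: CNY 19237.39; import duty: CNY 769.50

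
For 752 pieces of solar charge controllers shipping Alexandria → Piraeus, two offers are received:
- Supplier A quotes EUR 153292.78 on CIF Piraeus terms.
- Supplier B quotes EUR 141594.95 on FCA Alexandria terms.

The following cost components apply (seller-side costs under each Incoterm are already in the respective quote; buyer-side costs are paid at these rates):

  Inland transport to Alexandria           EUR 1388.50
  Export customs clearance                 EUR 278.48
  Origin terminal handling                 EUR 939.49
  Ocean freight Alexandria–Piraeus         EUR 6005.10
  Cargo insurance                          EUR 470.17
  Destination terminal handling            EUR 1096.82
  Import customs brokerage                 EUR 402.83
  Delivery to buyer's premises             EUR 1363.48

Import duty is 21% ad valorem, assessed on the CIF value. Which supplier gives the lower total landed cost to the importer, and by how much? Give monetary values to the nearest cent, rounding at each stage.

Supplier A (CIF):
The CIF price already equals the CIF value: 153292.78
Import duty = 153292.78 × 21% = 32191.48
Buyer bears (A): 1096.82 + 402.83 + 1363.48 = 2863.13
Landed cost (A) = invoice 153292.78 + 2863.13 + duty 32191.48 = 188347.39
Supplier B (FCA):
CIF value = FCA price + origin terminal + freight + insurance = 141594.95 + 939.49 + 6005.10 + 470.17 = 149009.71
Import duty = 149009.71 × 21% = 31292.04
Buyer bears (B): 939.49 + 6005.10 + 470.17 + 1096.82 + 402.83 + 1363.48 = 10277.89
Landed cost (B) = invoice 141594.95 + 10277.89 + duty 31292.04 = 183164.88
Difference = |188347.39 − 183164.88| = 5182.51

Supplier B is cheaper by EUR 5182.51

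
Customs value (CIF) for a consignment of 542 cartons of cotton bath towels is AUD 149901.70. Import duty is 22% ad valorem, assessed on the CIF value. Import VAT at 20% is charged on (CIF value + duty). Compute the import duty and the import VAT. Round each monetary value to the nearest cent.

Import duty = 149901.70 × 22% = 32978.37
VAT base = CIF + duty = 149901.70 + 32978.37 = 182880.07
Import VAT = 182880.07 × 20% = 36576.01

Import duty: AUD 32978.37; import VAT: AUD 36576.01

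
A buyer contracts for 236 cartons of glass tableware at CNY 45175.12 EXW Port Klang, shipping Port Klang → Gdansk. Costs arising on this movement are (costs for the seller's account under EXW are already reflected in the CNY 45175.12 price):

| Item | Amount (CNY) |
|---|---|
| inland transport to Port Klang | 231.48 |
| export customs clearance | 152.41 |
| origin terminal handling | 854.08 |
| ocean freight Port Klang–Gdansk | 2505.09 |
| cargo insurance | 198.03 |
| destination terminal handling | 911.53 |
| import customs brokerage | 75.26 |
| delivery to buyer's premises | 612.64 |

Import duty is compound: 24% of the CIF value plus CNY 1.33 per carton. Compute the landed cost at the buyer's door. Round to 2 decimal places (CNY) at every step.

EXW: the seller makes goods available at their premises; the buyer bears all onward costs.
CIF value = EXW price + inland to port + export clearance + origin terminal + freight + insurance = 45175.12 + 231.48 + 152.41 + 854.08 + 2505.09 + 198.03 = 49116.21
Ad valorem component: 49116.21 × 24% = 11787.89
Specific component: 236 × 1.33 = 313.88
Import duty = 11787.89 + 313.88 = 12101.77
Buyer bears: inland to port 231.48 + export clearance 152.41 + origin terminal 854.08 + freight 2505.09 + insurance 198.03 + destination terminal 911.53 + brokerage 75.26 + delivery 612.64 + duty 12101.77 = 17642.29
Landed cost = invoice 45175.12 + 17642.29 = 62817.41

Total landed cost: CNY 62817.41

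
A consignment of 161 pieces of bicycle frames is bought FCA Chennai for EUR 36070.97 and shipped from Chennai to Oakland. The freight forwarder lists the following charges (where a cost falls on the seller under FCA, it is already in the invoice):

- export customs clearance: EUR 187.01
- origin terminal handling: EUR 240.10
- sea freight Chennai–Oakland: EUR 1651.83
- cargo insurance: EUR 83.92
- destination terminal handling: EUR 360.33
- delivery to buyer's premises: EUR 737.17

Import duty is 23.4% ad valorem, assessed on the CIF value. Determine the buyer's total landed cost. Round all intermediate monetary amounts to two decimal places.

FCA: the seller delivers export-cleared goods to the carrier; the buyer bears costs from that point.
Already in the invoice (seller's account under FCA): export clearance — exclude.
CIF value = FCA price + origin terminal + freight + insurance = 36070.97 + 240.10 + 1651.83 + 83.92 = 38046.82
Import duty = 38046.82 × 23.4% = 8902.96
Buyer bears: origin terminal 240.10 + freight 1651.83 + insurance 83.92 + destination terminal 360.33 + delivery 737.17 + duty 8902.96 = 11976.31
Landed cost = invoice 36070.97 + 11976.31 = 48047.28

Total landed cost: EUR 48047.28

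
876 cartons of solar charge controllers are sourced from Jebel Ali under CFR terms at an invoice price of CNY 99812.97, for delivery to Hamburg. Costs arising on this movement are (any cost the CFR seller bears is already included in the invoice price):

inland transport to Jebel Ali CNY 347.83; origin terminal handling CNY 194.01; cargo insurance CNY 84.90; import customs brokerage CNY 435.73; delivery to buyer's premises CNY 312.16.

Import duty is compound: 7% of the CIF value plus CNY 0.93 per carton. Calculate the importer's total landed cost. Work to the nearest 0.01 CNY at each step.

CFR: the seller pays costs through ocean freight to the destination port, but not insurance.
Already in the invoice (seller's account under CFR): inland to port, origin terminal — exclude.
CIF value = CFR price + insurance = 99812.97 + 84.90 = 99897.87
Ad valorem component: 99897.87 × 7% = 6992.85
Specific component: 876 × 0.93 = 814.68
Import duty = 6992.85 + 814.68 = 7807.53
Buyer bears: insurance 84.90 + brokerage 435.73 + delivery 312.16 + duty 7807.53 = 8640.32
Landed cost = invoice 99812.97 + 8640.32 = 108453.29

Total landed cost: CNY 108453.29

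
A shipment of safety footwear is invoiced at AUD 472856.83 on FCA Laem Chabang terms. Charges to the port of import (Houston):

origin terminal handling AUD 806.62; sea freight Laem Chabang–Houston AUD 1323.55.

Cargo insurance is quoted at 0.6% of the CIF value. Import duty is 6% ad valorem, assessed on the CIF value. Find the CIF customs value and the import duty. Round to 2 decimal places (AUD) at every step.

CIF value: AUD 477854.12; import duty: AUD 28671.25

Let C be the CIF value. C = FCA price + pre-shipment costs + freight + 0.6% × C
C − 0.6% × C = 472856.83 + 806.62 + 1323.55
0.994 × C = 474987.00
C = 474987.00 / 0.994 = 477854.12
Insurance premium = 0.6% × 477854.12 = 2867.12
Import duty = 477854.12 × 6% = 28671.25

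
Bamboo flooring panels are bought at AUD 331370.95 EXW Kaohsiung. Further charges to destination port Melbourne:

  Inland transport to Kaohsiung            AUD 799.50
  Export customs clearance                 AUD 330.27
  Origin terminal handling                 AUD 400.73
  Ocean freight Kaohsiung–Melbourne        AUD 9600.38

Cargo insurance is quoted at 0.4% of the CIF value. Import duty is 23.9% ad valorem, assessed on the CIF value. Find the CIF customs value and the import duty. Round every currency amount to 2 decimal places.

CIF value: AUD 343877.34; import duty: AUD 82186.68

Let C be the CIF value. C = EXW price + pre-shipment costs + freight + 0.4% × C
C − 0.4% × C = 331370.95 + 799.50 + 330.27 + 400.73 + 9600.38
0.996 × C = 342501.83
C = 342501.83 / 0.996 = 343877.34
Insurance premium = 0.4% × 343877.34 = 1375.51
Import duty = 343877.34 × 23.9% = 82186.68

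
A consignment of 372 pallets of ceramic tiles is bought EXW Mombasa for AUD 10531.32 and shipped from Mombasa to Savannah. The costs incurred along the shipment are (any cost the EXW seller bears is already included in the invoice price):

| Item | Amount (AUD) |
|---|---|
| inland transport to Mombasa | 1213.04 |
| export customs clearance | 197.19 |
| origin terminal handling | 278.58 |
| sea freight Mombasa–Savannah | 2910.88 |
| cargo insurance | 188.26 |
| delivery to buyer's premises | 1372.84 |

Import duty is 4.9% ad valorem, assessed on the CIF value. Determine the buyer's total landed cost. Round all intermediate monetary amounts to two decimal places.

EXW: the seller makes goods available at their premises; the buyer bears all onward costs.
CIF value = EXW price + inland to port + export clearance + origin terminal + freight + insurance = 10531.32 + 1213.04 + 197.19 + 278.58 + 2910.88 + 188.26 = 15319.27
Import duty = 15319.27 × 4.9% = 750.64
Buyer bears: inland to port 1213.04 + export clearance 197.19 + origin terminal 278.58 + freight 2910.88 + insurance 188.26 + delivery 1372.84 + duty 750.64 = 6911.43
Landed cost = invoice 10531.32 + 6911.43 = 17442.75

Total landed cost: AUD 17442.75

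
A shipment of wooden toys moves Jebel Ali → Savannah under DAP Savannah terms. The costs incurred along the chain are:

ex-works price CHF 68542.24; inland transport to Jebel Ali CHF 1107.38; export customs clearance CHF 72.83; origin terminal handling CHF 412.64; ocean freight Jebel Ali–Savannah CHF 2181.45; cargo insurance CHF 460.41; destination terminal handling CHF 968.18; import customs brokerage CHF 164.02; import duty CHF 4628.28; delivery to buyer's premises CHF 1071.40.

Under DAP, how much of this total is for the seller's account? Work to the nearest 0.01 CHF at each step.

DAP: the seller bears all costs to the named destination except import duty and clearance.
Seller's account: goods 68542.24 + inland to port 1107.38 + export clearance 72.83 + origin terminal 412.64 + freight 2181.45 + insurance 460.41 + destination terminal 968.18 + delivery 1071.40 = 74816.53
Buyer's account: brokerage 164.02 + duty 4628.28 = 4792.30

Seller's account: CHF 74816.53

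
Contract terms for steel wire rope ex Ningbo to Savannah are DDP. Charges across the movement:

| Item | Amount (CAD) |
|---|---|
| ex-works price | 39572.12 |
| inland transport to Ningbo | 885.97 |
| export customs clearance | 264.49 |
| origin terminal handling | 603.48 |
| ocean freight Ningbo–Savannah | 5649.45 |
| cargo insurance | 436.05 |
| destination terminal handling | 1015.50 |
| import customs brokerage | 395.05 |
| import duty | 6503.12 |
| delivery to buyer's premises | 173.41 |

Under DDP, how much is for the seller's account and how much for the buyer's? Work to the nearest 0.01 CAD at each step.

DDP: the seller bears all costs including import duty.
Seller's account: goods 39572.12 + inland to port 885.97 + export clearance 264.49 + origin terminal 603.48 + freight 5649.45 + insurance 436.05 + destination terminal 1015.50 + brokerage 395.05 + duty 6503.12 + delivery 173.41 = 55498.64
Buyer's account: 0.00

Seller: CAD 55498.64; buyer: CAD 0.00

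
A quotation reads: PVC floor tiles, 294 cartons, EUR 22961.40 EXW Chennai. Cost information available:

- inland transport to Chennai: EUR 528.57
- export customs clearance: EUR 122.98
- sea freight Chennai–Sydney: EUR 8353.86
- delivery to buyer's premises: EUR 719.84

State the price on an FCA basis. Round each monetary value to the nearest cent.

FCA price: EUR 23612.95

Not relevant to the conversion: delivery, freight — on the buyer under both terms; not part of either seller's price.
From EXW to FCA, the seller additionally bears: inland to port, export clearance.
FCA price = 22961.40 + 528.57 + 122.98 = 23612.95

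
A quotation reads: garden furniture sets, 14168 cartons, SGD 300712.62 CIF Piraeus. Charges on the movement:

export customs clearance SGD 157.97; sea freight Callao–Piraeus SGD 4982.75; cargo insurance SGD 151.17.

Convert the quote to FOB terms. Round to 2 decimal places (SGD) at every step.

Not relevant to the conversion: export clearance — on the seller under both CIF and FOB; already in the CIF price and stays in the FOB price.
From CIF to FOB, the seller no longer bears: freight, insurance.
FOB price = 300712.62 − 4982.75 − 151.17 = 295578.70

FOB price: SGD 295578.70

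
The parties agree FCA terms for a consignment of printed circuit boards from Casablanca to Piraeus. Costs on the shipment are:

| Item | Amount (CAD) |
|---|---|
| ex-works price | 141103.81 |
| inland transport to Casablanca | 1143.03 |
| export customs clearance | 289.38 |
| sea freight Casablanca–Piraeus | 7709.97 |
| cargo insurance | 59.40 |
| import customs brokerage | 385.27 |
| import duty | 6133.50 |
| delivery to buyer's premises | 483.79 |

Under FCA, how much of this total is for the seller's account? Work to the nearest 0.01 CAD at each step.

Seller's account: CAD 142536.22

FCA: the seller delivers export-cleared goods to the carrier; the buyer bears costs from that point.
Seller's account: goods 141103.81 + inland to port 1143.03 + export clearance 289.38 = 142536.22
Buyer's account: freight 7709.97 + insurance 59.40 + brokerage 385.27 + duty 6133.50 + delivery 483.79 = 14771.93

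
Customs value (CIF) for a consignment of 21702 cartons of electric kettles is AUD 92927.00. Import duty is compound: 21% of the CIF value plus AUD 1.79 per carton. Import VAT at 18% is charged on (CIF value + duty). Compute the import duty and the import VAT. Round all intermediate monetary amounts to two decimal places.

Ad valorem component: 92927.00 × 21% = 19514.67
Specific component: 21702 × 1.79 = 38846.58
Import duty = 19514.67 + 38846.58 = 58361.25
VAT base = CIF + duty = 92927.00 + 58361.25 = 151288.25
Import VAT = 151288.25 × 18% = 27231.89

Import duty: AUD 58361.25; import VAT: AUD 27231.89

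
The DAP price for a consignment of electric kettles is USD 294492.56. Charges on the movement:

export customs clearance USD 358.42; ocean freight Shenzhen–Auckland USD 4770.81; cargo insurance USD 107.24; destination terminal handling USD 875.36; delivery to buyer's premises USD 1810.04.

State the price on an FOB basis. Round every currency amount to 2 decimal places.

Not relevant to the conversion: export clearance — on the seller under both DAP and FOB; already in the DAP price and stays in the FOB price.
From DAP to FOB, the seller no longer bears: freight, insurance, destination terminal, delivery.
FOB price = 294492.56 − 4770.81 − 107.24 − 875.36 − 1810.04 = 286929.11

FOB price: USD 286929.11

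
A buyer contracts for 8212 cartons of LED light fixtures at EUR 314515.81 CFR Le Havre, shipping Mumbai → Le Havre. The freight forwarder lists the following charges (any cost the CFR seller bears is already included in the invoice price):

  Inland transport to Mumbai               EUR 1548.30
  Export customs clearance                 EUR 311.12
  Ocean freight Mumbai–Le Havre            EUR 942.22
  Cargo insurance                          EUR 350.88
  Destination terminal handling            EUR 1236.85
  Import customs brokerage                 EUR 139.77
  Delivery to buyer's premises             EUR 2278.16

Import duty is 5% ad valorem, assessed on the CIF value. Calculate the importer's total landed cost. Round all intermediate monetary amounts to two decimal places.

Total landed cost: EUR 334264.80

CFR: the seller pays costs through ocean freight to the destination port, but not insurance.
Already in the invoice (seller's account under CFR): inland to port, export clearance, freight — exclude.
CIF value = CFR price + insurance = 314515.81 + 350.88 = 314866.69
Import duty = 314866.69 × 5% = 15743.33
Buyer bears: insurance 350.88 + destination terminal 1236.85 + brokerage 139.77 + delivery 2278.16 + duty 15743.33 = 19748.99
Landed cost = invoice 314515.81 + 19748.99 = 334264.80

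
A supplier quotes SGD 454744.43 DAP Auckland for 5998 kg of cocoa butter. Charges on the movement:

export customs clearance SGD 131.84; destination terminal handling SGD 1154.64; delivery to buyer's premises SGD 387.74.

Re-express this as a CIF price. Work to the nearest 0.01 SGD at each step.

Not relevant to the conversion: export clearance — on the seller under both DAP and CIF; already in the DAP price and stays in the CIF price.
From DAP to CIF, the seller no longer bears: destination terminal, delivery.
CIF price = 454744.43 − 1154.64 − 387.74 = 453202.05

CIF price: SGD 453202.05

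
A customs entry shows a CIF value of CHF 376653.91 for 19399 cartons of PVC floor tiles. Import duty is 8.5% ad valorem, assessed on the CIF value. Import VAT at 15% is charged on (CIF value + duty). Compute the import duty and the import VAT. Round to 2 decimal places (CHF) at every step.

Import duty = 376653.91 × 8.5% = 32015.58
VAT base = CIF + duty = 376653.91 + 32015.58 = 408669.49
Import VAT = 408669.49 × 15% = 61300.42

Import duty: CHF 32015.58; import VAT: CHF 61300.42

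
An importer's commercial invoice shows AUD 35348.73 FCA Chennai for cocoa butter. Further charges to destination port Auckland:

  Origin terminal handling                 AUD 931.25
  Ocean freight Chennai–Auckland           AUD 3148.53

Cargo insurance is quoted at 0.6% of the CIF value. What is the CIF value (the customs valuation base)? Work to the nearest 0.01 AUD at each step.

Let C be the CIF value. C = FCA price + pre-shipment costs + freight + 0.6% × C
C − 0.6% × C = 35348.73 + 931.25 + 3148.53
0.994 × C = 39428.51
C = 39428.51 / 0.994 = 39666.51
Insurance premium = 0.6% × 39666.51 = 238.00

CIF value: AUD 39666.51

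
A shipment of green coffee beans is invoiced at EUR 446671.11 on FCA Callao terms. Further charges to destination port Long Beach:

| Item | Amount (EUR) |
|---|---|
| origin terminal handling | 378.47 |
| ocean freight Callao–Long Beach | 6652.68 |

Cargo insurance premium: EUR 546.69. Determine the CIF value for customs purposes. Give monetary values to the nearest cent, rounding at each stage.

CIF value: EUR 454248.95

CIF = FCA price + pre-shipment costs + freight + insurance
CIF = 446671.11 + 378.47 + 6652.68 + 546.69 = 454248.95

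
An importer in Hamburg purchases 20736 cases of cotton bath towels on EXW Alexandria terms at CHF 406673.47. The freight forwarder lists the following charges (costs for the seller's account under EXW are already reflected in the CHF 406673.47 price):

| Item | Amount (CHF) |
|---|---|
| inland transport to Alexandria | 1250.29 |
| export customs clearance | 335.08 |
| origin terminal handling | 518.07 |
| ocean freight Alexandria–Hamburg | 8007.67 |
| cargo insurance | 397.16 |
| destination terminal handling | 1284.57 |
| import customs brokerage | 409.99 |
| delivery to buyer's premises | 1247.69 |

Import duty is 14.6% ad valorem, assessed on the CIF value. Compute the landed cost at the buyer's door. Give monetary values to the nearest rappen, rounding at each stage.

EXW: the seller makes goods available at their premises; the buyer bears all onward costs.
CIF value = EXW price + inland to port + export clearance + origin terminal + freight + insurance = 406673.47 + 1250.29 + 335.08 + 518.07 + 8007.67 + 397.16 = 417181.74
Import duty = 417181.74 × 14.6% = 60908.53
Buyer bears: inland to port 1250.29 + export clearance 335.08 + origin terminal 518.07 + freight 8007.67 + insurance 397.16 + destination terminal 1284.57 + brokerage 409.99 + delivery 1247.69 + duty 60908.53 = 74359.05
Landed cost = invoice 406673.47 + 74359.05 = 481032.52

Total landed cost: CHF 481032.52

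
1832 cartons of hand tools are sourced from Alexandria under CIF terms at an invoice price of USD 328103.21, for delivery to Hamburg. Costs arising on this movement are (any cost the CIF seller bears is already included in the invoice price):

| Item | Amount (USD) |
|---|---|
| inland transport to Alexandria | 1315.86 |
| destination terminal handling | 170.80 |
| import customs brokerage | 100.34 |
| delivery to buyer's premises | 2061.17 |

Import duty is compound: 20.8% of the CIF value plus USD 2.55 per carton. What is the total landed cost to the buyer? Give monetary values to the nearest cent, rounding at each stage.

CIF: the seller pays costs through ocean freight and marine insurance to the destination port.
Already in the invoice (seller's account under CIF): inland to port — exclude.
The CIF price already equals the CIF value: 328103.21
Ad valorem component: 328103.21 × 20.8% = 68245.47
Specific component: 1832 × 2.55 = 4671.60
Import duty = 68245.47 + 4671.60 = 72917.07
Buyer bears: destination terminal 170.80 + brokerage 100.34 + delivery 2061.17 + duty 72917.07 = 75249.38
Landed cost = invoice 328103.21 + 75249.38 = 403352.59

Total landed cost: USD 403352.59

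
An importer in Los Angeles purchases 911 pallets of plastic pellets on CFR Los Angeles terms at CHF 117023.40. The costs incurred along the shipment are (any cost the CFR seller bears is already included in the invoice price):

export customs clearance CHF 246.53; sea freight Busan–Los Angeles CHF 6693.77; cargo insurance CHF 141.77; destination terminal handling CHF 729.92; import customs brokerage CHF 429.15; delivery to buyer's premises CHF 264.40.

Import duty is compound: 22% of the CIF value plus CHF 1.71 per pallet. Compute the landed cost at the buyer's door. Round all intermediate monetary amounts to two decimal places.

CFR: the seller pays costs through ocean freight to the destination port, but not insurance.
Already in the invoice (seller's account under CFR): export clearance, freight — exclude.
CIF value = CFR price + insurance = 117023.40 + 141.77 = 117165.17
Ad valorem component: 117165.17 × 22% = 25776.34
Specific component: 911 × 1.71 = 1557.81
Import duty = 25776.34 + 1557.81 = 27334.15
Buyer bears: insurance 141.77 + destination terminal 729.92 + brokerage 429.15 + delivery 264.40 + duty 27334.15 = 28899.39
Landed cost = invoice 117023.40 + 28899.39 = 145922.79

Total landed cost: CHF 145922.79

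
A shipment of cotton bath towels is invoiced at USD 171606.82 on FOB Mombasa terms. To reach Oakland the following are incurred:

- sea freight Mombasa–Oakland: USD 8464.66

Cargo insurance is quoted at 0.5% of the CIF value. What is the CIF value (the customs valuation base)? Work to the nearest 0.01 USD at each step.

Let C be the CIF value. C = FOB price + freight + 0.5% × C
C − 0.5% × C = 171606.82 + 8464.66
0.995 × C = 180071.48
C = 180071.48 / 0.995 = 180976.36
Insurance premium = 0.5% × 180976.36 = 904.88

CIF value: USD 180976.36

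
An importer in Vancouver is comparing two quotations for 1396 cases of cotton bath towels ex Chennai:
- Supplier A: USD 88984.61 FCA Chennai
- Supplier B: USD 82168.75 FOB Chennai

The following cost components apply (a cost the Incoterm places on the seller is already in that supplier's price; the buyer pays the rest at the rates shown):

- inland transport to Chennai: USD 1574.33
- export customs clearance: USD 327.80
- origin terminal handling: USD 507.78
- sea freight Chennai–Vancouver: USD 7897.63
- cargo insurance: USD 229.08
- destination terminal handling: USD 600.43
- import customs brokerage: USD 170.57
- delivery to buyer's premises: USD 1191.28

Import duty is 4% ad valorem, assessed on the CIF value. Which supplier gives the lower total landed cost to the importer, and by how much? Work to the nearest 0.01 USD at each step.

Supplier B is cheaper by USD 7616.58

Supplier A (FCA):
CIF value = FCA price + origin terminal + freight + insurance = 88984.61 + 507.78 + 7897.63 + 229.08 = 97619.10
Import duty = 97619.10 × 4% = 3904.76
Buyer bears (A): 507.78 + 7897.63 + 229.08 + 600.43 + 170.57 + 1191.28 = 10596.77
Landed cost (A) = invoice 88984.61 + 10596.77 + duty 3904.76 = 103486.14
Supplier B (FOB):
CIF value = FOB price + freight + insurance = 82168.75 + 7897.63 + 229.08 = 90295.46
Import duty = 90295.46 × 4% = 3611.82
Buyer bears (B): 7897.63 + 229.08 + 600.43 + 170.57 + 1191.28 = 10088.99
Landed cost (B) = invoice 82168.75 + 10088.99 + duty 3611.82 = 95869.56
Difference = |103486.14 − 95869.56| = 7616.58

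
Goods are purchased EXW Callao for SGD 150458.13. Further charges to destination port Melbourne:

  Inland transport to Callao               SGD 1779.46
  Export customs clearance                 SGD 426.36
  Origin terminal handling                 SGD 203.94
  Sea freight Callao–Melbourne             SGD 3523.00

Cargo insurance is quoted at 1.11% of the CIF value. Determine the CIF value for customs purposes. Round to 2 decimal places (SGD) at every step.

Let C be the CIF value. C = EXW price + pre-shipment costs + freight + 1.11% × C
C − 1.11% × C = 150458.13 + 1779.46 + 426.36 + 203.94 + 3523.00
0.9889 × C = 156390.89
C = 156390.89 / 0.9889 = 158146.31
Insurance premium = 1.11% × 158146.31 = 1755.42

CIF value: SGD 158146.31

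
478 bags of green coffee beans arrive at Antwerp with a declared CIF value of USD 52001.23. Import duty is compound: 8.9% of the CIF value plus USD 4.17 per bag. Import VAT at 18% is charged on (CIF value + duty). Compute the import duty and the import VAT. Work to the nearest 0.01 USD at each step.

Ad valorem component: 52001.23 × 8.9% = 4628.11
Specific component: 478 × 4.17 = 1993.26
Import duty = 4628.11 + 1993.26 = 6621.37
VAT base = CIF + duty = 52001.23 + 6621.37 = 58622.60
Import VAT = 58622.60 × 18% = 10552.07

Import duty: USD 6621.37; import VAT: USD 10552.07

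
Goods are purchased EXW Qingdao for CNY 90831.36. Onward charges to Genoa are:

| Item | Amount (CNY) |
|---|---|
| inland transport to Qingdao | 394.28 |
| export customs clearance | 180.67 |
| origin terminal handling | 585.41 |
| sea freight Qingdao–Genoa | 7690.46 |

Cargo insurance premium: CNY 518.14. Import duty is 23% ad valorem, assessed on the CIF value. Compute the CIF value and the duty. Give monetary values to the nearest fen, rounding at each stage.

CIF = EXW price + pre-shipment costs + freight + insurance
CIF = 90831.36 + 394.28 + 180.67 + 585.41 + 7690.46 + 518.14 = 100200.32
Import duty = 100200.32 × 23% = 23046.07

CIF value: CNY 100200.32; import duty: CNY 23046.07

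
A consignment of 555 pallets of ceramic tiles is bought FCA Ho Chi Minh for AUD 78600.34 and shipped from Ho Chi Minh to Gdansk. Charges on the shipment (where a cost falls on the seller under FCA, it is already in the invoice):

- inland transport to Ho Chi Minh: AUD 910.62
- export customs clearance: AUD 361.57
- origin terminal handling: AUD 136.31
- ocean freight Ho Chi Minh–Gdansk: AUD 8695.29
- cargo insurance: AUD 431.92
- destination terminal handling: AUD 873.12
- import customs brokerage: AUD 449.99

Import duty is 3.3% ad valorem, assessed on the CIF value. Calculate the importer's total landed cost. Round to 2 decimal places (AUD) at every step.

Total landed cost: AUD 92086.48

FCA: the seller delivers export-cleared goods to the carrier; the buyer bears costs from that point.
Already in the invoice (seller's account under FCA): inland to port, export clearance — exclude.
CIF value = FCA price + origin terminal + freight + insurance = 78600.34 + 136.31 + 8695.29 + 431.92 = 87863.86
Import duty = 87863.86 × 3.3% = 2899.51
Buyer bears: origin terminal 136.31 + freight 8695.29 + insurance 431.92 + destination terminal 873.12 + brokerage 449.99 + duty 2899.51 = 13486.14
Landed cost = invoice 78600.34 + 13486.14 = 92086.48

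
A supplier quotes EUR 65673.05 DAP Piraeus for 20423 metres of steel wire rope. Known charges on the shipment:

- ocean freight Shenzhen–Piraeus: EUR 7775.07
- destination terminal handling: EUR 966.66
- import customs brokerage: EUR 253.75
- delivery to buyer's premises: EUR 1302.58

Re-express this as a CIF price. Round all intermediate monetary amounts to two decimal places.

CIF price: EUR 63403.81

Not relevant to the conversion: freight — on the seller under both DAP and CIF; already in the DAP price and stays in the CIF price. brokerage — on the buyer under both terms; not part of either seller's price.
From DAP to CIF, the seller no longer bears: destination terminal, delivery.
CIF price = 65673.05 − 966.66 − 1302.58 = 63403.81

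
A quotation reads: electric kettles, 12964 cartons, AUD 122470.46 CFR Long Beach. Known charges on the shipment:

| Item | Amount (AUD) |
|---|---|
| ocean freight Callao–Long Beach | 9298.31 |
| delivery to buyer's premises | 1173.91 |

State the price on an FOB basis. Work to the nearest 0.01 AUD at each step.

FOB price: AUD 113172.15

Not relevant to the conversion: delivery — on the buyer under both terms; not part of either seller's price.
From CFR to FOB, the seller no longer bears: freight.
FOB price = 122470.46 − 9298.31 = 113172.15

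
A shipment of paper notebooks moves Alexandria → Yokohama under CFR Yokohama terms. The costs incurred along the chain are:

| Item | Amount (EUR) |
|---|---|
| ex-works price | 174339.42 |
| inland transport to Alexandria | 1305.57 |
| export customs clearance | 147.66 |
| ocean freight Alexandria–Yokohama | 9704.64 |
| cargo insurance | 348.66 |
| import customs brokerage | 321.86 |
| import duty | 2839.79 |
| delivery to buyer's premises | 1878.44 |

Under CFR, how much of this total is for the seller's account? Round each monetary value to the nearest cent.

Seller's account: EUR 185497.29

CFR: the seller pays costs through ocean freight to the destination port, but not insurance.
Seller's account: goods 174339.42 + inland to port 1305.57 + export clearance 147.66 + freight 9704.64 = 185497.29
Buyer's account: insurance 348.66 + brokerage 321.86 + duty 2839.79 + delivery 1878.44 = 5388.75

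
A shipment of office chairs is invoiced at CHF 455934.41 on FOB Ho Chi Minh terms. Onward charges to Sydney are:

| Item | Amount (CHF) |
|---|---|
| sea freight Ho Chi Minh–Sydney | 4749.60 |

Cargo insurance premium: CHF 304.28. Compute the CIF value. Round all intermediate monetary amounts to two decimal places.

CIF value: CHF 460988.29

CIF = FOB price + freight + insurance
CIF = 455934.41 + 4749.60 + 304.28 = 460988.29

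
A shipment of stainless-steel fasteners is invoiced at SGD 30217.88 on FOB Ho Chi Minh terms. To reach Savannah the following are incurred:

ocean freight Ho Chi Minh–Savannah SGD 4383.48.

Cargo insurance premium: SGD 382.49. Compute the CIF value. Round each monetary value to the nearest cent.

CIF value: SGD 34983.85

CIF = FOB price + freight + insurance
CIF = 30217.88 + 4383.48 + 382.49 = 34983.85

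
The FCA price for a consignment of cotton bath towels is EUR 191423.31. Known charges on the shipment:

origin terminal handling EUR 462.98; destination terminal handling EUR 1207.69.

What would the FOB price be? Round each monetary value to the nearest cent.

Not relevant to the conversion: destination terminal — on the buyer under both terms; not part of either seller's price.
From FCA to FOB, the seller additionally bears: origin terminal.
FOB price = 191423.31 + 462.98 = 191886.29

FOB price: EUR 191886.29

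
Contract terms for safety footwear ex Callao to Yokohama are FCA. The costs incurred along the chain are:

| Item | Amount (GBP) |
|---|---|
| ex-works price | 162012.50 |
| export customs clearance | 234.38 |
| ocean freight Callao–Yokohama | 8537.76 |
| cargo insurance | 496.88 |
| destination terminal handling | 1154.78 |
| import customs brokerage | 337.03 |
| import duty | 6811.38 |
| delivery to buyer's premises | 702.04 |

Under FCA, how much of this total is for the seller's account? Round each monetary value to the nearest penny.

FCA: the seller delivers export-cleared goods to the carrier; the buyer bears costs from that point.
Seller's account: goods 162012.50 + export clearance 234.38 = 162246.88
Buyer's account: freight 8537.76 + insurance 496.88 + destination terminal 1154.78 + brokerage 337.03 + duty 6811.38 + delivery 702.04 = 18039.87

Seller's account: GBP 162246.88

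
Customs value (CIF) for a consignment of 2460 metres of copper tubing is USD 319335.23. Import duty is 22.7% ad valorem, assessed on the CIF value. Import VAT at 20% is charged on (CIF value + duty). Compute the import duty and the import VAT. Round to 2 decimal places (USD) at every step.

Import duty: USD 72489.10; import VAT: USD 78364.87

Import duty = 319335.23 × 22.7% = 72489.10
VAT base = CIF + duty = 319335.23 + 72489.10 = 391824.33
Import VAT = 391824.33 × 20% = 78364.87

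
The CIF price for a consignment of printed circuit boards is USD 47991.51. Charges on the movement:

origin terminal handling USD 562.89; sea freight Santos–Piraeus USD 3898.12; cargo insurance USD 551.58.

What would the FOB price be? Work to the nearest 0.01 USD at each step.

FOB price: USD 43541.81

Not relevant to the conversion: origin terminal — on the seller under both CIF and FOB; already in the CIF price and stays in the FOB price.
From CIF to FOB, the seller no longer bears: freight, insurance.
FOB price = 47991.51 − 3898.12 − 551.58 = 43541.81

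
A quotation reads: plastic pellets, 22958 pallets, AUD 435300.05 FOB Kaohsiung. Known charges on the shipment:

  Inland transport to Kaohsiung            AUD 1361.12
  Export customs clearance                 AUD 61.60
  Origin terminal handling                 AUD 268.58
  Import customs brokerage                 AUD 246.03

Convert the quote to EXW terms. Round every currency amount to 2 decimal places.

Not relevant to the conversion: brokerage — on the buyer under both terms; not part of either seller's price.
From FOB to EXW, the seller no longer bears: inland to port, export clearance, origin terminal.
EXW price = 435300.05 − 1361.12 − 61.60 − 268.58 = 433608.75

EXW price: AUD 433608.75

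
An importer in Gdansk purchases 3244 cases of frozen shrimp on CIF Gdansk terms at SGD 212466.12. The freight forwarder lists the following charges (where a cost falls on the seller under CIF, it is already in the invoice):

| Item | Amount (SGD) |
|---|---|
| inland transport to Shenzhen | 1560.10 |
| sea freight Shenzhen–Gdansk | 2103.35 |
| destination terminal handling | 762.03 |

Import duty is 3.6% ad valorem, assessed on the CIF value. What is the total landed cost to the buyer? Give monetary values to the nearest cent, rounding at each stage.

CIF: the seller pays costs through ocean freight and marine insurance to the destination port.
Already in the invoice (seller's account under CIF): inland to port, freight — exclude.
The CIF price already equals the CIF value: 212466.12
Import duty = 212466.12 × 3.6% = 7648.78
Buyer bears: destination terminal 762.03 + duty 7648.78 = 8410.81
Landed cost = invoice 212466.12 + 8410.81 = 220876.93

Total landed cost: SGD 220876.93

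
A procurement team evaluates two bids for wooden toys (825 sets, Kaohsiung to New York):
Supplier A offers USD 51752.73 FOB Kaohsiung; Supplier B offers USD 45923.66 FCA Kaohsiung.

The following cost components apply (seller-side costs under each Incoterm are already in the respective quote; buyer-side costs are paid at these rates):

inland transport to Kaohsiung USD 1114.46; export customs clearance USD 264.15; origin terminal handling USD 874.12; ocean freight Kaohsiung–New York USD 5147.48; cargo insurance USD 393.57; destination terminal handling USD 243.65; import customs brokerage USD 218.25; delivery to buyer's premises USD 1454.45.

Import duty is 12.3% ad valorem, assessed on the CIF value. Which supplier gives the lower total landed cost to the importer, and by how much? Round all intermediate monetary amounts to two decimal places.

Supplier B is cheaper by USD 5564.40

Supplier A (FOB):
CIF value = FOB price + freight + insurance = 51752.73 + 5147.48 + 393.57 = 57293.78
Import duty = 57293.78 × 12.3% = 7047.13
Buyer bears (A): 5147.48 + 393.57 + 243.65 + 218.25 + 1454.45 = 7457.40
Landed cost (A) = invoice 51752.73 + 7457.40 + duty 7047.13 = 66257.26
Supplier B (FCA):
CIF value = FCA price + origin terminal + freight + insurance = 45923.66 + 874.12 + 5147.48 + 393.57 = 52338.83
Import duty = 52338.83 × 12.3% = 6437.68
Buyer bears (B): 874.12 + 5147.48 + 393.57 + 243.65 + 218.25 + 1454.45 = 8331.52
Landed cost (B) = invoice 45923.66 + 8331.52 + duty 6437.68 = 60692.86
Difference = |66257.26 − 60692.86| = 5564.40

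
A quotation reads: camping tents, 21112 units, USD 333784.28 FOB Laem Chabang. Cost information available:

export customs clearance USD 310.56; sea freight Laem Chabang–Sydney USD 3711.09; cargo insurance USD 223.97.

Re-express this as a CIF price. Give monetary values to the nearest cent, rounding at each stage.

Not relevant to the conversion: export clearance — on the seller under both FOB and CIF; already in the FOB price and stays in the CIF price.
From FOB to CIF, the seller additionally bears: freight, insurance.
CIF price = 333784.28 + 3711.09 + 223.97 = 337719.34

CIF price: USD 337719.34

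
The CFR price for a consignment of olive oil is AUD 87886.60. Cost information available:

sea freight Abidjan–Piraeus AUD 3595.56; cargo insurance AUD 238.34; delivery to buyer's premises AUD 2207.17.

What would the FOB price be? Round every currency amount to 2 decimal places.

FOB price: AUD 84291.04

Not relevant to the conversion: delivery, insurance — on the buyer under both terms; not part of either seller's price.
From CFR to FOB, the seller no longer bears: freight.
FOB price = 87886.60 − 3595.56 = 84291.04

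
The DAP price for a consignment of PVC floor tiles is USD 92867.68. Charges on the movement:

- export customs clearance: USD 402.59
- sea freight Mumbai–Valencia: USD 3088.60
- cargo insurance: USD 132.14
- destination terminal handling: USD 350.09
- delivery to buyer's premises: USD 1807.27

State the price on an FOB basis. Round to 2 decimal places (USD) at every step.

Not relevant to the conversion: export clearance — on the seller under both DAP and FOB; already in the DAP price and stays in the FOB price.
From DAP to FOB, the seller no longer bears: freight, insurance, destination terminal, delivery.
FOB price = 92867.68 − 3088.60 − 132.14 − 350.09 − 1807.27 = 87489.58

FOB price: USD 87489.58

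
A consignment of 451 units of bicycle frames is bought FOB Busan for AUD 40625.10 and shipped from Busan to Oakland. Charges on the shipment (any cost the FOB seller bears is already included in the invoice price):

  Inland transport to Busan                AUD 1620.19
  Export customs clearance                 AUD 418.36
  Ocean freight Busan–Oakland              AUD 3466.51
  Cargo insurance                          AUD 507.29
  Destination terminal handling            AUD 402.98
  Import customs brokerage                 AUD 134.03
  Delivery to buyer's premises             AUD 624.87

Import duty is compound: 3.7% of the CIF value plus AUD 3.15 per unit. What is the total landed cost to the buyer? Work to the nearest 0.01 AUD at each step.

FOB: the seller bears costs until goods are on board at the origin port; the buyer bears freight, insurance and all costs thereafter.
Already in the invoice (seller's account under FOB): inland to port, export clearance — exclude.
CIF value = FOB price + freight + insurance = 40625.10 + 3466.51 + 507.29 = 44598.90
Ad valorem component: 44598.90 × 3.7% = 1650.16
Specific component: 451 × 3.15 = 1420.65
Import duty = 1650.16 + 1420.65 = 3070.81
Buyer bears: freight 3466.51 + insurance 507.29 + destination terminal 402.98 + brokerage 134.03 + delivery 624.87 + duty 3070.81 = 8206.49
Landed cost = invoice 40625.10 + 8206.49 = 48831.59

Total landed cost: AUD 48831.59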